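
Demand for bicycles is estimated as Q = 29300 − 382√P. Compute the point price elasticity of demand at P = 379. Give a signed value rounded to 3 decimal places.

-0.170

dQ/dP = −382/(2√P) = -9.81101. At P = 379, Q = 21863.3.
Ed = (dQ/dP)·(P/Q) = (-9.81101) × (379/21863.3) = -0.17007…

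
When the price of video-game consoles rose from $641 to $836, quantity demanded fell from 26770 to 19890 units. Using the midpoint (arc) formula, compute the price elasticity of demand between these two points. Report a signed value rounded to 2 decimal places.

-1.12

%ΔQ = (19890 − 26770) / [(26770 + 19890)/2] = -6880/23330 = -0.294899…
%ΔP = (836 − 641) / [(641 + 836)/2] = 195/738.5 = 0.264048…
Arc Ed = %ΔQ / %ΔP = (-6880/23330) / (195/738.5) = -1.1168…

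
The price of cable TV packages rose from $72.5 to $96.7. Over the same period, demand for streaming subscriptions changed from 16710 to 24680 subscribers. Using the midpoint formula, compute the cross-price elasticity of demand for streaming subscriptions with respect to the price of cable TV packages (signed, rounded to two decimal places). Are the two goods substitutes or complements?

1.35; substitutes

%ΔQ_{streaming subscriptions} = (24680 − 16710)/avg = 7970/20695 = 0.385117…
%ΔP_{cable TV packages} = (96.7 − 72.5)/avg = 24.2/84.6 = 0.286052…
E_cross = (7970/20695) / (24.2/84.6) = 1.3463…
E_cross > 0 ⇒ the goods are substitutes.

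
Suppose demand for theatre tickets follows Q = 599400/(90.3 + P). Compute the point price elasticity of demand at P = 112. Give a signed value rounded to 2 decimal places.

dQ/dP = −599400/(90.3 + P)² = -14.6462. At P = 112, Q = 2962.93.
Ed = (dQ/dP)·(P/Q) = (-14.6462) × (112/2962.93) = -0.5536…

-0.55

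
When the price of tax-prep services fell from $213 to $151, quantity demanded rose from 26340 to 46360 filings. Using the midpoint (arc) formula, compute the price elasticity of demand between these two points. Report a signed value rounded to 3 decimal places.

-1.617

%ΔQ = (46360 − 26340) / [(26340 + 46360)/2] = 20020/36350 = 0.550756…
%ΔP = (151 − 213) / [(213 + 151)/2] = -62/182 = -0.340659…
Arc Ed = %ΔQ / %ΔP = (20020/36350) / (-62/182) = -1.61673…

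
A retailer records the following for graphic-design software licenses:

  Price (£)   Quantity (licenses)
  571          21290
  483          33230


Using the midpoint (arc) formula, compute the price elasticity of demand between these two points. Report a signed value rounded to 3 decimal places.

-2.623

%ΔQ = (33230 − 21290) / [(21290 + 33230)/2] = 11940/27260 = 0.438004…
%ΔP = (483 − 571) / [(571 + 483)/2] = -88/527 = -0.166982…
Arc Ed = %ΔQ / %ΔP = (11940/27260) / (-88/527) = -2.62304…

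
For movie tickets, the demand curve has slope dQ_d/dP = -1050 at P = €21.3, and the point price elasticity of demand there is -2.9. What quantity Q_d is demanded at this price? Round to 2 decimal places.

7712.07

Ed = (dQ_d/dP)·(P/Q_d) ⇒ Q_d = (dQ_d/dP)·P/Ed = (-1050)·21.3/(-2.9) = 7712.0689…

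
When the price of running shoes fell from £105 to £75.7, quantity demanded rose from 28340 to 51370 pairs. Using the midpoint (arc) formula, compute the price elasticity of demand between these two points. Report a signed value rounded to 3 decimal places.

%ΔQ = (51370 − 28340) / [(28340 + 51370)/2] = 23030/39855 = 0.577844…
%ΔP = (75.7 − 105) / [(105 + 75.7)/2] = -29.3/90.35 = -0.324294…
Arc Ed = %ΔQ / %ΔP = (23030/39855) / (-29.3/90.35) = -1.78185…

-1.782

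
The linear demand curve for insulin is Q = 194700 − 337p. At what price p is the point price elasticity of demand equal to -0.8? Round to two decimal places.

Ed = −337p/(194700 − 337p). Set this equal to -0.8:
337p = 0.8·(194700 − 337p) ⇒ 337p(1 + 0.8) = 0.8·194700
p = 0.8·194700 / (337·1.8) = 256.7754…

256.78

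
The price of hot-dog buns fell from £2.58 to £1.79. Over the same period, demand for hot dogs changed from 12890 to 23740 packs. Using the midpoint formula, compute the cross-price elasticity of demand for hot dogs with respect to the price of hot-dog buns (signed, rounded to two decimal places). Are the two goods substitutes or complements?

-1.64; complements

%ΔQ_{hot dogs} = (23740 − 12890)/avg = 10850/18315 = 0.592410…
%ΔP_{hot-dog buns} = (1.79 − 2.58)/avg = -0.79/2.185 = -0.361556…
E_cross = (10850/18315) / (-0.79/2.185) = -1.6385…
E_cross < 0 ⇒ the goods are complements.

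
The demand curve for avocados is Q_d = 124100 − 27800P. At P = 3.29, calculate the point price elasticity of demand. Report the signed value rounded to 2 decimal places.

dQ_d/dP = −27800. At P = 3.29, Q_d = 124100 − 27800(3.29) = 32638.
Ed = (dQ_d/dP)·(P/Q_d) = −27800 × (3.29/32638) = -2.8023…

-2.80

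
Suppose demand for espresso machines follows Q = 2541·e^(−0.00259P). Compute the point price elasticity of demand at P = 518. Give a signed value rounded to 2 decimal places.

-1.34

dQ/dP = −0.00259·Q = -1.72047. At P = 518, Q = 664.273.
Ed = (dQ/dP)·(P/Q) = (-1.72047) × (518/664.273) = -1.3416…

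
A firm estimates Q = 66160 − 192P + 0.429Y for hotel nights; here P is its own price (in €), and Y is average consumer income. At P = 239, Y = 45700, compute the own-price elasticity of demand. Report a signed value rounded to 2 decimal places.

At the given values, Q = 66160 − 192(239) + 0.429(45700) = 39877.3.
∂Q/∂P = −192.
E = (-192) × (239/39877.3) = -1.1507…

-1.15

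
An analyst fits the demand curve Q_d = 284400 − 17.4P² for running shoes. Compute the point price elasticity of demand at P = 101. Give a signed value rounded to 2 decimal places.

dQ_d/dP = −2·17.4·P = -3514.8. At P = 101, Q_d = 106902.6.
Ed = (dQ_d/dP)·(P/Q_d) = (-3514.8) × (101/106902.6) = -3.3207…

-3.32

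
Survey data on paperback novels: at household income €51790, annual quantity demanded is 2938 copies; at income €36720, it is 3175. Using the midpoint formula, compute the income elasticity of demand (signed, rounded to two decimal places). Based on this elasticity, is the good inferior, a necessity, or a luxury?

-0.23; inferior

%ΔQ = (3175 − 2938)/[( 2938 + 3175)/2] = 237/3056.5 = 0.077539…
%ΔIncome = (36720 − 51790)/[( 51790 + 36720)/2] = -15070/44255 = -0.340526…
E_income = (237/3056.5) / (-15070/44255) = -0.2277…
E_income < 0 ⇒ inferior good.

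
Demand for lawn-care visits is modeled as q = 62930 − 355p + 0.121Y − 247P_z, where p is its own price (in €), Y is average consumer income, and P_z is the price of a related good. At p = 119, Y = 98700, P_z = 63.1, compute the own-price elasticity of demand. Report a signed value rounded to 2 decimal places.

-2.48

At the given values, q = 62930 − 355(119) + 0.121(98700) − 247(63.1) = 17042.
∂q/∂p = −355.
E = (-355) × (119/17042) = -2.4788…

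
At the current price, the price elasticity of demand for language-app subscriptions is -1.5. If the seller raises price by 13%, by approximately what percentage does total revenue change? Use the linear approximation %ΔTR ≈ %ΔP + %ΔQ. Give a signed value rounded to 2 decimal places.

-6.50%

%ΔQ ≈ Ed × %ΔP = (-1.5) × (+13%) = -19.5000%
%ΔTR ≈ %ΔP + %ΔQ = (+13%) + (-19.5000%) = -6.5000%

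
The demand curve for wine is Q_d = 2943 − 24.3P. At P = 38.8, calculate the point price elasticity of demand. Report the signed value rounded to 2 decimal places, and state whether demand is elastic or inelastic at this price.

dQ_d/dP = −24.3. At P = 38.8, Q_d = 2943 − 24.3(38.8) = 2000.16.
Ed = (dQ_d/dP)·(P/Q_d) = −24.3 × (38.8/2000.16) = -0.4713…
|Ed| = 0.47 < 1, so demand is inelastic.

-0.47; inelastic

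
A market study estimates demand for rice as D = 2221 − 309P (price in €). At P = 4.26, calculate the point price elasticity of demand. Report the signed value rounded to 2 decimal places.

-1.46

dD/dP = −309. At P = 4.26, D = 2221 − 309(4.26) = 904.66.
Ed = (dD/dP)·(P/D) = −309 × (4.26/904.66) = -1.4550…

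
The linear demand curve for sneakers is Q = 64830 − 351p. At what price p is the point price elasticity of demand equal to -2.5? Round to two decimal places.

131.93

Ed = −351p/(64830 − 351p). Set this equal to -2.5:
351p = 2.5·(64830 − 351p) ⇒ 351p(1 + 2.5) = 2.5·64830
p = 2.5·64830 / (351·3.5) = 131.9291…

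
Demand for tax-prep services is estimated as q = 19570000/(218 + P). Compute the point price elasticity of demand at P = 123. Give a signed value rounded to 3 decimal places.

dq/dP = −19570000/(218 + P)² = -168.299. At P = 123, q = 57390.
Ed = (dq/dP)·(P/q) = (-168.299) × (123/57390) = -0.36070…

-0.361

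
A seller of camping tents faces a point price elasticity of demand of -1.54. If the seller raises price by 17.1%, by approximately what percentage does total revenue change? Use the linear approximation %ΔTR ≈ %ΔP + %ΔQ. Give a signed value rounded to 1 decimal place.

-9.2%

%ΔQ ≈ Ed × %ΔP = (-1.54) × (+17.1%) = -26.3340%
%ΔTR ≈ %ΔP + %ΔQ = (+17.1%) + (-26.3340%) = -9.2340%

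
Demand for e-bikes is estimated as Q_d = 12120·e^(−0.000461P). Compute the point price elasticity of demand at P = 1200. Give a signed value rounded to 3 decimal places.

dQ_d/dP = −0.000461·Q_d = -3.2133. At P = 1200, Q_d = 6970.29.
Ed = (dQ_d/dP)·(P/Q_d) = (-3.2133) × (1200/6970.29) = -0.5532

-0.553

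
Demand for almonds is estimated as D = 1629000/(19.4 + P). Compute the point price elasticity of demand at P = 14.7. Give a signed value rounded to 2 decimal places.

-0.43

dD/dP = −1629000/(19.4 + P)² = -1400.92. At P = 14.7, D = 47771.3.
Ed = (dD/dP)·(P/D) = (-1400.92) × (14.7/47771.3) = -0.4310…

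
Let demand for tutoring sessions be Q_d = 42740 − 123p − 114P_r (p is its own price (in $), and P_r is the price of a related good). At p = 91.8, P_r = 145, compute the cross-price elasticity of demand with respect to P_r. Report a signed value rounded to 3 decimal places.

-1.108

At the given values, Q_d = 42740 − 123(91.8) − 114(145) = 14918.6.
∂Q_d/∂P_r = -114.
E = (-114) × (145/14918.6) = -1.10801…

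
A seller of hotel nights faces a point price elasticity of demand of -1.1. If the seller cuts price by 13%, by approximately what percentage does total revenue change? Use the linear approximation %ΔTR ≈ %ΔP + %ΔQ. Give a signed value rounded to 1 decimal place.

+1.3%

%ΔQ ≈ Ed × %ΔP = (-1.1) × (-13%) = +14.3000%
%ΔTR ≈ %ΔP + %ΔQ = (-13%) + (+14.3000%) = +1.3000%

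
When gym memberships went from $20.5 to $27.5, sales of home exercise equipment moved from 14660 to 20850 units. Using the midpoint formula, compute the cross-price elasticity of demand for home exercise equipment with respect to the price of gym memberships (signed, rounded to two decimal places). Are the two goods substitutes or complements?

1.20; substitutes

%ΔQ_{home exercise equipment} = (20850 − 14660)/avg = 6190/17755 = 0.348634…
%ΔP_{gym memberships} = (27.5 − 20.5)/avg = 7/24 = 0.291666…
E_cross = (6190/17755) / (7/24) = 1.1953…
E_cross > 0 ⇒ the goods are substitutes.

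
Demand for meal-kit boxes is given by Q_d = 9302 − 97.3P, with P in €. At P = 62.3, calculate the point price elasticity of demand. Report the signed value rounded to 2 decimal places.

dQ_d/dP = −97.3. At P = 62.3, Q_d = 9302 − 97.3(62.3) = 3240.21.
Ed = (dQ_d/dP)·(P/Q_d) = −97.3 × (62.3/3240.21) = -1.8708…

-1.87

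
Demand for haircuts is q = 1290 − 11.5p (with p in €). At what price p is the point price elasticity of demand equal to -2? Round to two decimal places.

Ed = −11.5p/(1290 − 11.5p). Set this equal to -2:
11.5p = 2·(1290 − 11.5p) ⇒ 11.5p(1 + 2) = 2·1290
p = 2·1290 / (11.5·3) = 74.7826…

74.78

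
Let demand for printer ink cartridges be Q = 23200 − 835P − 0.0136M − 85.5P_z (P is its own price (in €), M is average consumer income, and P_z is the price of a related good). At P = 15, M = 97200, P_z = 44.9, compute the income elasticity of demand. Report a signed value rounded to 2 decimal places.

-0.24

At the given values, Q = 23200 − 835(15) − 0.0136(97200) − 85.5(44.9) = 5514.13.
∂Q/∂M = -0.0136.
E = (-0.0136) × (97200/5514.13) = -0.2397…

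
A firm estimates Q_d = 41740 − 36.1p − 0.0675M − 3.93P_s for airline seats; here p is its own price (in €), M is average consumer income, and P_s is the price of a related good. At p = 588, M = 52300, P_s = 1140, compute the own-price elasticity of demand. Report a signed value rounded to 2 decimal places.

-1.70

At the given values, Q_d = 41740 − 36.1(588) − 0.0675(52300) − 3.93(1140) = 12502.75.
∂Q_d/∂p = −36.1.
E = (-36.1) × (588/12502.75) = -1.6977…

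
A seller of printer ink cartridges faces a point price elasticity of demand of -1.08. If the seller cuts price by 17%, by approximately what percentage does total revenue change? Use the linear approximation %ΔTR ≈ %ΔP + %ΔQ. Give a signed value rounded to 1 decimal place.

+1.4%

%ΔQ ≈ Ed × %ΔP = (-1.08) × (-17%) = +18.3600%
%ΔTR ≈ %ΔP + %ΔQ = (-17%) + (+18.3600%) = +1.3600%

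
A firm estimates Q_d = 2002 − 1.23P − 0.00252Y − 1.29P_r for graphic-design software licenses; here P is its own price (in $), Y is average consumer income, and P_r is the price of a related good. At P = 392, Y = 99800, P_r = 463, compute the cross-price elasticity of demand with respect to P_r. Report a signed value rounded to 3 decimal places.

-0.890

At the given values, Q_d = 2002 − 1.23(392) − 0.00252(99800) − 1.29(463) = 671.074.
∂Q_d/∂P_r = -1.29.
E = (-1.29) × (463/671.074) = -0.89002…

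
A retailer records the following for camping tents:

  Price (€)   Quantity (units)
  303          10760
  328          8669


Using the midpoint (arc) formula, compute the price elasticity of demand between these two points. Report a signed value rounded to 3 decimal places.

-2.716

%ΔQ = (8669 − 10760) / [(10760 + 8669)/2] = -2091/9714.5 = -0.215245…
%ΔP = (328 − 303) / [(303 + 328)/2] = 25/315.5 = 0.079239…
Arc Ed = %ΔQ / %ΔP = (-2091/9714.5) / (25/315.5) = -2.71639…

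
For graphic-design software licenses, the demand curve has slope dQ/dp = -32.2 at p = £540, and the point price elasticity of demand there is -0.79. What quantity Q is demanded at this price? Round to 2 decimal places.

22010.13

Ed = (dQ/dp)·(p/Q) ⇒ Q = (dQ/dp)·p/Ed = (-32.2)·540/(-0.79) = 22010.1265…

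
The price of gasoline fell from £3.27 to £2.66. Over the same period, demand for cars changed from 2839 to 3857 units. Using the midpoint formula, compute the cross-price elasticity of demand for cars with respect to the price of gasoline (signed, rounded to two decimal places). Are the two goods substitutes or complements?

-1.48; complements

%ΔQ_{cars} = (3857 − 2839)/avg = 1018/3348 = 0.304062…
%ΔP_{gasoline} = (2.66 − 3.27)/avg = -0.61/2.965 = -0.205733…
E_cross = (1018/3348) / (-0.61/2.965) = -1.4779…
E_cross < 0 ⇒ the goods are complements.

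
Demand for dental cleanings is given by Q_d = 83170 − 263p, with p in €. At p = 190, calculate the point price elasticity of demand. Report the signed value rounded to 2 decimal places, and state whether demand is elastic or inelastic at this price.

dQ_d/dp = −263. At p = 190, Q_d = 83170 − 263(190) = 33200.
Ed = (dQ_d/dp)·(p/Q_d) = −263 × (190/33200) = -1.5051…
|Ed| = 1.51 > 1, so demand is elastic.

-1.51; elastic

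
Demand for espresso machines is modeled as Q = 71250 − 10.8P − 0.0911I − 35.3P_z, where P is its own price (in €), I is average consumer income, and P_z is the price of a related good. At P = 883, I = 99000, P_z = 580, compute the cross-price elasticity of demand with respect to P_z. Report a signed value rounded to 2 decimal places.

At the given values, Q = 71250 − 10.8(883) − 0.0911(99000) − 35.3(580) = 32220.7.
∂Q/∂P_z = -35.3.
E = (-35.3) × (580/32220.7) = -0.6354…

-0.64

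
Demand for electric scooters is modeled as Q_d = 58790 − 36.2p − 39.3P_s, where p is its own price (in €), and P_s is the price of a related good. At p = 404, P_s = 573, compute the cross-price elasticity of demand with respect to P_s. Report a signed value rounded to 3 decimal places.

At the given values, Q_d = 58790 − 36.2(404) − 39.3(573) = 21646.3.
∂Q_d/∂P_s = -39.3.
E = (-39.3) × (573/21646.3) = -1.04031…

-1.040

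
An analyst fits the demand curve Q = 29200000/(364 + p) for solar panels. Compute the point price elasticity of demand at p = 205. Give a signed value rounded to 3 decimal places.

dQ/dp = −29200000/(364 + p)² = -90.19. At p = 205, Q = 51318.1.
Ed = (dQ/dp)·(p/Q) = (-90.19) × (205/51318.1) = -0.36028…

-0.360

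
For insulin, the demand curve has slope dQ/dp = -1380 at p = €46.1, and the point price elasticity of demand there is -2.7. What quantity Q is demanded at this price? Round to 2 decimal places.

Ed = (dQ/dp)·(p/Q) ⇒ Q = (dQ/dp)·p/Ed = (-1380)·46.1/(-2.7) = 23562.2222…

23562.22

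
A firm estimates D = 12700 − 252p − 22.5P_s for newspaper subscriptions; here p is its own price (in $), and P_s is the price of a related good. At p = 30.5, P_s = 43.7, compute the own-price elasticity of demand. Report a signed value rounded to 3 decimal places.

-1.907

At the given values, D = 12700 − 252(30.5) − 22.5(43.7) = 4030.75.
∂D/∂p = −252.
E = (-252) × (30.5/4030.75) = -1.90684…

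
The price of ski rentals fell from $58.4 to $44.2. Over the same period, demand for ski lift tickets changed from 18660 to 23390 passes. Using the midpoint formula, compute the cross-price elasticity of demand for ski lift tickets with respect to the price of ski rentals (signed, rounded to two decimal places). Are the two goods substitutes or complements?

-0.81; complements

%ΔQ_{ski lift tickets} = (23390 − 18660)/avg = 4730/21025 = 0.224970…
%ΔP_{ski rentals} = (44.2 − 58.4)/avg = -14.2/51.3 = -0.276803…
E_cross = (4730/21025) / (-14.2/51.3) = -0.8127…
E_cross < 0 ⇒ the goods are complements.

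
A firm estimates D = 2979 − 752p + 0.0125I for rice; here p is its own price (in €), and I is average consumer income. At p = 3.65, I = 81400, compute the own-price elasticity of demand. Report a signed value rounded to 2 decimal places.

At the given values, D = 2979 − 752(3.65) + 0.0125(81400) = 1251.7.
∂D/∂p = −752.
E = (-752) × (3.65/1251.7) = -2.1928…

-2.19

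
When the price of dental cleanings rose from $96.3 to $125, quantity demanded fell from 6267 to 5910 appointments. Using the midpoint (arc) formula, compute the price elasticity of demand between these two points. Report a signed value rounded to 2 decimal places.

-0.23

%ΔQ = (5910 − 6267) / [(6267 + 5910)/2] = -357/6088.5 = -0.058635…
%ΔP = (125 − 96.3) / [(96.3 + 125)/2] = 28.7/110.65 = 0.259376…
Arc Ed = %ΔQ / %ΔP = (-357/6088.5) / (28.7/110.65) = -0.2260…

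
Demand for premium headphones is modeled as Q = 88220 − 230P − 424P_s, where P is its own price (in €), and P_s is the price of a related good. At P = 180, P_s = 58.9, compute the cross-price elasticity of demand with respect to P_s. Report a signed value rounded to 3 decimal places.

-1.143

At the given values, Q = 88220 − 230(180) − 424(58.9) = 21846.4.
∂Q/∂P_s = -424.
E = (-424) × (58.9/21846.4) = -1.14314…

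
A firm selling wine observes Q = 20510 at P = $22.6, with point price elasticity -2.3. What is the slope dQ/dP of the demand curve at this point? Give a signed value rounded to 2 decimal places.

Ed = (dQ/dP)·(P/Q) ⇒ dQ/dP = Ed·Q/P = (-2.3)·20510/22.6 = -2087.3008…

-2087.30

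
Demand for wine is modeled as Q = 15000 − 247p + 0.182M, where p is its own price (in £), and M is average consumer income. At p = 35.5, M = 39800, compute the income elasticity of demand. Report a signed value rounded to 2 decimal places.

At the given values, Q = 15000 − 247(35.5) + 0.182(39800) = 13475.1.
∂Q/∂M = 0.182.
E = (0.182) × (39800/13475.1) = 0.5375…

0.54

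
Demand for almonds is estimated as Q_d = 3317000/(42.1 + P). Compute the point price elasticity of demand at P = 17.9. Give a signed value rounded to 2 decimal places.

-0.30

dQ_d/dP = −3317000/(42.1 + P)² = -921.389. At P = 17.9, Q_d = 55283.3.
Ed = (dQ_d/dP)·(P/Q_d) = (-921.389) × (17.9/55283.3) = -0.2983…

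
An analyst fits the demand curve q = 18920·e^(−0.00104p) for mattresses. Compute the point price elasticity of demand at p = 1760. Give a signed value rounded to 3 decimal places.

dq/dp = −0.00104·q = -3.15516. At p = 1760, q = 3033.81.
Ed = (dq/dp)·(p/q) = (-3.15516) × (1760/3033.81) = -1.8304

-1.830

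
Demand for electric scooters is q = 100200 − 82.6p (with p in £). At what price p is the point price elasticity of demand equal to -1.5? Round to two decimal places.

727.85

Ed = −82.6p/(100200 − 82.6p). Set this equal to -1.5:
82.6p = 1.5·(100200 − 82.6p) ⇒ 82.6p(1 + 1.5) = 1.5·100200
p = 1.5·100200 / (82.6·2.5) = 727.8450…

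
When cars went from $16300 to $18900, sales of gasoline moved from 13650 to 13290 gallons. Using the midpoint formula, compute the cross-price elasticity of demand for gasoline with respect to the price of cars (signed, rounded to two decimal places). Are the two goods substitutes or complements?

-0.18; complements

%ΔQ_{gasoline} = (13290 − 13650)/avg = -360/13470 = -0.026726…
%ΔP_{cars} = (18900 − 16300)/avg = 2600/17600 = 0.147727…
E_cross = (-360/13470) / (2600/17600) = -0.1809…
E_cross < 0 ⇒ the goods are complements.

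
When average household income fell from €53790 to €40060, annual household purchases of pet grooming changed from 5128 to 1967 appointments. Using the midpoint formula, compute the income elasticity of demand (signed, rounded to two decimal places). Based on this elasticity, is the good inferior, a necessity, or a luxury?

%ΔQ = (1967 − 5128)/[( 5128 + 1967)/2] = -3161/3547.5 = -0.891050…
%ΔIncome = (40060 − 53790)/[( 53790 + 40060)/2] = -13730/46925 = -0.292594…
E_income = (-3161/3547.5) / (-13730/46925) = 3.0453…
E_income > 1 ⇒ normal good, luxury.

3.05; luxury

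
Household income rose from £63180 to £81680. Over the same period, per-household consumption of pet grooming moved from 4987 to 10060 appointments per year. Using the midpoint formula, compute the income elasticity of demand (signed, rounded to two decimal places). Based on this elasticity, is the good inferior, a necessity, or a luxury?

2.64; luxury

%ΔQ = (10060 − 4987)/[( 4987 + 10060)/2] = 5073/7523.5 = 0.674287…
%ΔIncome = (81680 − 63180)/[( 63180 + 81680)/2] = 18500/72430 = 0.255419…
E_income = (5073/7523.5) / (18500/72430) = 2.6399…
E_income > 1 ⇒ normal good, luxury.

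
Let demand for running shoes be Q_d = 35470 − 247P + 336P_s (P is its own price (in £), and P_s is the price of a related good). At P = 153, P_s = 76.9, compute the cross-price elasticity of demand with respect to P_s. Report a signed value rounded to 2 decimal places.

At the given values, Q_d = 35470 − 247(153) + 336(76.9) = 23517.4.
∂Q_d/∂P_s = 336.
E = (336) × (76.9/23517.4) = 1.0986…

1.10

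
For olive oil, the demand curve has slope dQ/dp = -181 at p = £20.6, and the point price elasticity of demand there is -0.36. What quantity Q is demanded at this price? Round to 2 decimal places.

Ed = (dQ/dp)·(p/Q) ⇒ Q = (dQ/dp)·p/Ed = (-181)·20.6/(-0.36) = 10357.2222…

10357.22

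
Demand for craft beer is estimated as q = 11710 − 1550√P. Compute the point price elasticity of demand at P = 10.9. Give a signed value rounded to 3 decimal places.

-0.388

dq/dP = −1550/(2√P) = -234.741. At P = 10.9, q = 6592.65.
Ed = (dq/dP)·(P/q) = (-234.741) × (10.9/6592.65) = -0.38810…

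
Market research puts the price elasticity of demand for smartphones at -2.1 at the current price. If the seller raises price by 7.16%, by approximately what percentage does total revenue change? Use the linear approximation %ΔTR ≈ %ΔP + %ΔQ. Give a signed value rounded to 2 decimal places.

-7.88%

%ΔQ ≈ Ed × %ΔP = (-2.1) × (+7.16%) = -15.0360%
%ΔTR ≈ %ΔP + %ΔQ = (+7.16%) + (-15.0360%) = -7.8760%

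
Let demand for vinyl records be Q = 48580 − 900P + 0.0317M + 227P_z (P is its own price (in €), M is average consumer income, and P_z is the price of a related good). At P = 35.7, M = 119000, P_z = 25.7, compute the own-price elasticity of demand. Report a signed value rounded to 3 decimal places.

At the given values, Q = 48580 − 900(35.7) + 0.0317(119000) + 227(25.7) = 26056.2.
∂Q/∂P = −900.
E = (-900) × (35.7/26056.2) = -1.23310…

-1.233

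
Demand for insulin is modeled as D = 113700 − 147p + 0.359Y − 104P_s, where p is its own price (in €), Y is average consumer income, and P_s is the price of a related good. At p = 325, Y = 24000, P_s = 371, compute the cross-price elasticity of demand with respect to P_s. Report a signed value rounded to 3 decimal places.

-1.073

At the given values, D = 113700 − 147(325) + 0.359(24000) − 104(371) = 35957.
∂D/∂P_s = -104.
E = (-104) × (371/35957) = -1.07305…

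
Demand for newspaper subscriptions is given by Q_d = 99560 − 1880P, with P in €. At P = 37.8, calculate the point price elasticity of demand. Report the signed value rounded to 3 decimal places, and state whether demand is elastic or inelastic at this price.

dQ_d/dP = −1880. At P = 37.8, Q_d = 99560 − 1880(37.8) = 28496.
Ed = (dQ_d/dP)·(P/Q_d) = −1880 × (37.8/28496) = -2.49382…
|Ed| = 2.494 > 1, so demand is elastic.

-2.494; elastic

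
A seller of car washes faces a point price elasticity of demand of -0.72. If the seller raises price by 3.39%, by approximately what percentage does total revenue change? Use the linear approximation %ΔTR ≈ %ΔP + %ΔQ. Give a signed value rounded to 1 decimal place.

+0.9%

%ΔQ ≈ Ed × %ΔP = (-0.72) × (+3.39%) = -2.4408%
%ΔTR ≈ %ΔP + %ΔQ = (+3.39%) + (-2.4408%) = +0.9492%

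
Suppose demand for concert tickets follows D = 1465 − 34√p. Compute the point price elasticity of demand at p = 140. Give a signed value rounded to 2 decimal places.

-0.19

dD/dp = −34/(2√p) = -1.43676. At p = 140, D = 1062.71.
Ed = (dD/dp)·(p/D) = (-1.43676) × (140/1062.71) = -0.1892…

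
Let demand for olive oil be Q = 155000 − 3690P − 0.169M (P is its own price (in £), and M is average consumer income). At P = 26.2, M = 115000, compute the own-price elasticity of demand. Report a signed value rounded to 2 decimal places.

-2.49

At the given values, Q = 155000 − 3690(26.2) − 0.169(115000) = 38887.
∂Q/∂P = −3690.
E = (-3690) × (26.2/38887) = -2.4861…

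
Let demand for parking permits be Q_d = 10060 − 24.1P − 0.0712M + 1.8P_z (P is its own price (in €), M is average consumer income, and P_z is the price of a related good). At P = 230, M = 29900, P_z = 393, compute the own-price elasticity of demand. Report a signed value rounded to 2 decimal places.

-1.79

At the given values, Q_d = 10060 − 24.1(230) − 0.0712(29900) + 1.8(393) = 3095.52.
∂Q_d/∂P = −24.1.
E = (-24.1) × (230/3095.52) = -1.7906…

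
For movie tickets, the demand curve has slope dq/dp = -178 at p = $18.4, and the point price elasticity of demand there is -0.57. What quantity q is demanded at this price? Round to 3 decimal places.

5745.965

Ed = (dq/dp)·(p/q) ⇒ q = (dq/dp)·p/Ed = (-178)·18.4/(-0.57) = 5745.96491…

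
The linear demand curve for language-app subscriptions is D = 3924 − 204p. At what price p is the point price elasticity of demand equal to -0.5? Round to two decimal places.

Ed = −204p/(3924 − 204p). Set this equal to -0.5:
204p = 0.5·(3924 − 204p) ⇒ 204p(1 + 0.5) = 0.5·3924
p = 0.5·3924 / (204·1.5) = 6.4117…

6.41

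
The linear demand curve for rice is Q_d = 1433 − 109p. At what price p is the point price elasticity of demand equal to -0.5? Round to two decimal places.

4.38

Ed = −109p/(1433 − 109p). Set this equal to -0.5:
109p = 0.5·(1433 − 109p) ⇒ 109p(1 + 0.5) = 0.5·1433
p = 0.5·1433 / (109·1.5) = 4.3822…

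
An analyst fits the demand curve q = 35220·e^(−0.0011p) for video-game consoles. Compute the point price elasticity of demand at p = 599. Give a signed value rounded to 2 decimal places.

-0.66

dq/dp = −0.0011·q = -20.0459. At p = 599, q = 18223.5.
Ed = (dq/dp)·(p/q) = (-20.0459) × (599/18223.5) = -0.6589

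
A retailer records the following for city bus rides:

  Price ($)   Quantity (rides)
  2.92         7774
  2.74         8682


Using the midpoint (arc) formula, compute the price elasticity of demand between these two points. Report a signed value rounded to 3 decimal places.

-1.735

%ΔQ = (8682 − 7774) / [(7774 + 8682)/2] = 908/8228 = 0.110354…
%ΔP = (2.74 − 2.92) / [(2.92 + 2.74)/2] = -0.18/2.83 = -0.063604…
Arc Ed = %ΔQ / %ΔP = (908/8228) / (-0.18/2.83) = -1.73502…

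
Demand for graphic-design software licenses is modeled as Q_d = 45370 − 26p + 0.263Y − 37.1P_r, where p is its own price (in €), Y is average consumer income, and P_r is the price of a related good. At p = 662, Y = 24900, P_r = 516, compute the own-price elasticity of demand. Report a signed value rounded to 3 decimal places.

At the given values, Q_d = 45370 − 26(662) + 0.263(24900) − 37.1(516) = 15563.1.
∂Q_d/∂p = −26.
E = (-26) × (662/15563.1) = -1.10594…

-1.106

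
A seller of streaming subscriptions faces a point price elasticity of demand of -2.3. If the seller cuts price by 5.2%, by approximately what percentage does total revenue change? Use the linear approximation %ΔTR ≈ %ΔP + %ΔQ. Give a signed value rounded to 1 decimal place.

+6.8%

%ΔQ ≈ Ed × %ΔP = (-2.3) × (-5.2%) = +11.9600%
%ΔTR ≈ %ΔP + %ΔQ = (-5.2%) + (+11.9600%) = +6.7600%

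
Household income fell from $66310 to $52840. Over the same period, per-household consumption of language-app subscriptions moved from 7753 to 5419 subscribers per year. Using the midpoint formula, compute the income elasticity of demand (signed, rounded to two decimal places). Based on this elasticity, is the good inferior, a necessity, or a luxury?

%ΔQ = (5419 − 7753)/[( 7753 + 5419)/2] = -2334/6586 = -0.354388…
%ΔIncome = (52840 − 66310)/[( 66310 + 52840)/2] = -13470/59575 = -0.226101…
E_income = (-2334/6586) / (-13470/59575) = 1.5673…
E_income > 1 ⇒ normal good, luxury.

1.57; luxury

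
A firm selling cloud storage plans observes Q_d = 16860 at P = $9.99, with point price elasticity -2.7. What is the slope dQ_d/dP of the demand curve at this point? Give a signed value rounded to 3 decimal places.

-4556.757

Ed = (dQ_d/dP)·(P/Q_d) ⇒ dQ_d/dP = Ed·Q_d/P = (-2.7)·16860/9.99 = -4556.75675…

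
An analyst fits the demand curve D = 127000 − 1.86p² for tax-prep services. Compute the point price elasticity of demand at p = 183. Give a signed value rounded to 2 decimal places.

dD/dp = −2·1.86·p = -680.76. At p = 183, D = 64710.46.
Ed = (dD/dp)·(p/D) = (-680.76) × (183/64710.46) = -1.9251…

-1.93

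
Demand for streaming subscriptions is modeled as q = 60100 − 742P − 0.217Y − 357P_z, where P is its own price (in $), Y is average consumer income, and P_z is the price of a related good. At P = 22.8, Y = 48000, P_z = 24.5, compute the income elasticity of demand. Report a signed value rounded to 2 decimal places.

-0.43

At the given values, q = 60100 − 742(22.8) − 0.217(48000) − 357(24.5) = 24019.9.
∂q/∂Y = -0.217.
E = (-0.217) × (48000/24019.9) = -0.4336…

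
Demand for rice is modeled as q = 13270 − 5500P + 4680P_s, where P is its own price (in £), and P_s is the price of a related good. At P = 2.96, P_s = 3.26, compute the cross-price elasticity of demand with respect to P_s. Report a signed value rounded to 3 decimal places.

1.246

At the given values, q = 13270 − 5500(2.96) + 4680(3.26) = 12246.8.
∂q/∂P_s = 4680.
E = (4680) × (3.26/12246.8) = 1.24577…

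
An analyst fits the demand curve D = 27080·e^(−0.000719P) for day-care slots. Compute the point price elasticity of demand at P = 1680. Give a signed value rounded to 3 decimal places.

dD/dP = −0.000719·D = -5.81815. At P = 1680, D = 8092.
Ed = (dD/dP)·(P/D) = (-5.81815) × (1680/8092) = -1.20792

-1.208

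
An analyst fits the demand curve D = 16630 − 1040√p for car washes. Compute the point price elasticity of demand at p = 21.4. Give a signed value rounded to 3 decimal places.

dD/dp = −1040/(2√p) = -112.408. At p = 21.4, D = 11818.9.
Ed = (dD/dp)·(p/D) = (-112.408) × (21.4/11818.9) = -0.20353…

-0.204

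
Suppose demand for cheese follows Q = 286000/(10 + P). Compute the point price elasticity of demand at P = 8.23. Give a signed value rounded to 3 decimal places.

-0.451

dQ/dP = −286000/(10 + P)² = -860.583. At P = 8.23, Q = 15688.4.
Ed = (dQ/dP)·(P/Q) = (-860.583) × (8.23/15688.4) = -0.45145…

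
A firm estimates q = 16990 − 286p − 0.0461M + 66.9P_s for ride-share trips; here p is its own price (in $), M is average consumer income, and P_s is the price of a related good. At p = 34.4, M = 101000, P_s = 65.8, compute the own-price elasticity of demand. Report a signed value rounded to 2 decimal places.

At the given values, q = 16990 − 286(34.4) − 0.0461(101000) + 66.9(65.8) = 6897.52.
∂q/∂p = −286.
E = (-286) × (34.4/6897.52) = -1.4263…

-1.43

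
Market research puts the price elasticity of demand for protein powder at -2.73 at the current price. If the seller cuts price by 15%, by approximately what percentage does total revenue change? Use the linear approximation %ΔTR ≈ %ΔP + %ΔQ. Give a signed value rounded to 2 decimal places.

%ΔQ ≈ Ed × %ΔP = (-2.73) × (-15%) = +40.9500%
%ΔTR ≈ %ΔP + %ΔQ = (-15%) + (+40.9500%) = +25.9500%

+25.95%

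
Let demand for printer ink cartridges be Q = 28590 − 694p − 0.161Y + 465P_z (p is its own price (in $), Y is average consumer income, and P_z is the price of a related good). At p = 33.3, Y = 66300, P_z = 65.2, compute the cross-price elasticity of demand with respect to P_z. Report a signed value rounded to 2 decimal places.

At the given values, Q = 28590 − 694(33.3) − 0.161(66300) + 465(65.2) = 25123.5.
∂Q/∂P_z = 465.
E = (465) × (65.2/25123.5) = 1.2067…

1.21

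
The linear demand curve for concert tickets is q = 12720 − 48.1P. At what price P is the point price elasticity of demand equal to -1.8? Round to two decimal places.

170.00

Ed = −48.1P/(12720 − 48.1P). Set this equal to -1.8:
48.1P = 1.8·(12720 − 48.1P) ⇒ 48.1P(1 + 1.8) = 1.8·12720
P = 1.8·12720 / (48.1·2.8) = 170.0029…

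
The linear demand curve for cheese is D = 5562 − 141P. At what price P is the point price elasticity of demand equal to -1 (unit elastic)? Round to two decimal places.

19.72

Ed = −141P/(5562 − 141P). Set this equal to -1:
141P = 1·(5562 − 141P) ⇒ 141P(1 + 1) = 1·5562
P = 1·5562 / (141·2) = 19.7234…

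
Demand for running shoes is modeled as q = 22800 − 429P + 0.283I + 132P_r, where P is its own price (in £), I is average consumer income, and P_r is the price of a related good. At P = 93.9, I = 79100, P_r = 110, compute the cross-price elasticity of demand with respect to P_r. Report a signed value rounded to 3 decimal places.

0.748

At the given values, q = 22800 − 429(93.9) + 0.283(79100) + 132(110) = 19422.2.
∂q/∂P_r = 132.
E = (132) × (110/19422.2) = 0.74759…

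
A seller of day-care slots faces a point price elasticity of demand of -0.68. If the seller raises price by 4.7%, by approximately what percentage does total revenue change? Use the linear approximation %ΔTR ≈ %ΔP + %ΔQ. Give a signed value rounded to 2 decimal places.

%ΔQ ≈ Ed × %ΔP = (-0.68) × (+4.7%) = -3.1960%
%ΔTR ≈ %ΔP + %ΔQ = (+4.7%) + (-3.1960%) = +1.5040%

+1.50%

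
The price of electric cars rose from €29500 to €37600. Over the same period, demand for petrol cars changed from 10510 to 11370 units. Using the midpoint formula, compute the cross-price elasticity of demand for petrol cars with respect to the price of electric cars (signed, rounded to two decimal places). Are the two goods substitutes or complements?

0.33; substitutes

%ΔQ_{petrol cars} = (11370 − 10510)/avg = 860/10940 = 0.078610…
%ΔP_{electric cars} = (37600 − 29500)/avg = 8100/33550 = 0.241430…
E_cross = (860/10940) / (8100/33550) = 0.3256…
E_cross > 0 ⇒ the goods are substitutes.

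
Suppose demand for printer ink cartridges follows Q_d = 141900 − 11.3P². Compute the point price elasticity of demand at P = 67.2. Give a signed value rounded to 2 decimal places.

-1.12

dQ_d/dP = −2·11.3·P = -1518.72. At P = 67.2, Q_d = 90871.008.
Ed = (dQ_d/dP)·(P/Q_d) = (-1518.72) × (67.2/90871.008) = -1.1231…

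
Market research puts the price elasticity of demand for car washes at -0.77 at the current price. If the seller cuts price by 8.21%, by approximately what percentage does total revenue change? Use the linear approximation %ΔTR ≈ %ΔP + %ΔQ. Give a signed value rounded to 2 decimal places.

-1.89%

%ΔQ ≈ Ed × %ΔP = (-0.77) × (-8.21%) = +6.3217%
%ΔTR ≈ %ΔP + %ΔQ = (-8.21%) + (+6.3217%) = -1.8883%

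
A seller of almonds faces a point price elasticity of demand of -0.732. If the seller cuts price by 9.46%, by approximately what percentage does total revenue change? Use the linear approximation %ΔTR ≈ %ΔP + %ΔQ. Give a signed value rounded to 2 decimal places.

-2.54%

%ΔQ ≈ Ed × %ΔP = (-0.732) × (-9.46%) = +6.9247%
%ΔTR ≈ %ΔP + %ΔQ = (-9.46%) + (+6.9247%) = -2.5353%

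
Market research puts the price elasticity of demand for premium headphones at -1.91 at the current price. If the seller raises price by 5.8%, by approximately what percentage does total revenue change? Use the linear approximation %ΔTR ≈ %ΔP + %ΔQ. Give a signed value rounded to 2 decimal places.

-5.28%

%ΔQ ≈ Ed × %ΔP = (-1.91) × (+5.8%) = -11.0780%
%ΔTR ≈ %ΔP + %ΔQ = (+5.8%) + (-11.0780%) = -5.2780%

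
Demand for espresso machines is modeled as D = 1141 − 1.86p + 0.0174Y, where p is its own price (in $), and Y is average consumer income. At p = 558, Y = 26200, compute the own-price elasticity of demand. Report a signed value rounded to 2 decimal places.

-1.86

At the given values, D = 1141 − 1.86(558) + 0.0174(26200) = 559.
∂D/∂p = −1.86.
E = (-1.86) × (558/559) = -1.8566…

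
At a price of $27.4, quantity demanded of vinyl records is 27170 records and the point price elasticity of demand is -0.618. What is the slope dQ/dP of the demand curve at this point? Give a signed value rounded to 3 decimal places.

Ed = (dQ/dP)·(P/Q) ⇒ dQ/dP = Ed·Q/P = (-0.618)·27170/27.4 = -612.81240…

-612.812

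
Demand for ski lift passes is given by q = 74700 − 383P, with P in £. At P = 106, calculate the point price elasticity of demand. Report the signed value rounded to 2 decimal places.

dq/dP = −383. At P = 106, q = 74700 − 383(106) = 34102.
Ed = (dq/dP)·(P/q) = −383 × (106/34102) = -1.1904…

-1.19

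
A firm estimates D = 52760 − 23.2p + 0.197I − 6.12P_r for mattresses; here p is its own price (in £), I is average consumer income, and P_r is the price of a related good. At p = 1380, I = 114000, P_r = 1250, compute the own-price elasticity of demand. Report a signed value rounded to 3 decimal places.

-0.901

At the given values, D = 52760 − 23.2(1380) + 0.197(114000) − 6.12(1250) = 35552.
∂D/∂p = −23.2.
E = (-23.2) × (1380/35552) = -0.90054…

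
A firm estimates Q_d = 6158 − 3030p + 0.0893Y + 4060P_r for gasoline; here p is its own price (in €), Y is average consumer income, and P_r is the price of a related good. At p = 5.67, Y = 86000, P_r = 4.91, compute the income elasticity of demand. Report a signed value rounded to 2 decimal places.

At the given values, Q_d = 6158 − 3030(5.67) + 0.0893(86000) + 4060(4.91) = 16592.3.
∂Q_d/∂Y = 0.0893.
E = (0.0893) × (86000/16592.3) = 0.4628…

0.46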